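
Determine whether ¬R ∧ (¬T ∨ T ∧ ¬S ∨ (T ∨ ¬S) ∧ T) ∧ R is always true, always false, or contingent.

always false

¬R ∧ (¬T ∨ T ∧ ¬S ∨ (T ∨ ¬S) ∧ T) ∧ R
= ¬R ∧ (¬T ∨ T ∧ ¬S ∨ T) ∧ R   [absorption]
= ¬R ∧ (¬T ∨ T) ∧ R   [absorption]
= ¬R ∧ R   [complement / identity]
= False   [complement]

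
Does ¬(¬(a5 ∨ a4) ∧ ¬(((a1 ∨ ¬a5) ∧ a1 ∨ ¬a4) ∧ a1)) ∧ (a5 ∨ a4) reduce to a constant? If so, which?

no

¬(¬(a5 ∨ a4) ∧ ¬(((a1 ∨ ¬a5) ∧ a1 ∨ ¬a4) ∧ a1)) ∧ (a5 ∨ a4)
= (a5 ∨ a4 ∨ ((a1 ∨ ¬a5) ∧ a1 ∨ ¬a4) ∧ a1) ∧ (a5 ∨ a4)   — De Morgan
= (a5 ∨ a4 ∨ (a1 ∨ ¬a4) ∧ a1) ∧ (a5 ∨ a4)   — absorption
= (a5 ∨ a4 ∨ a1) ∧ (a5 ∨ a4)   — absorption
= a5 ∨ a4   — absorption
This depends on a4, a5, so it is not a constant.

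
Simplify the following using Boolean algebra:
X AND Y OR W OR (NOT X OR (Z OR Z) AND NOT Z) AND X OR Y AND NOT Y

X AND Y OR W OR (NOT X OR (Z OR Z) AND NOT Z) AND X OR Y AND NOT Y
= X AND Y OR W OR (NOT X OR Z AND NOT Z) AND X OR Y AND NOT Y   (idempotence)
= X AND Y OR W OR (NOT X OR Z AND NOT Z) AND X   (complement / identity)
= X AND Y OR W OR NOT X AND X   (complement / identity)
= X AND Y OR W   (complement / identity)

X AND Y OR W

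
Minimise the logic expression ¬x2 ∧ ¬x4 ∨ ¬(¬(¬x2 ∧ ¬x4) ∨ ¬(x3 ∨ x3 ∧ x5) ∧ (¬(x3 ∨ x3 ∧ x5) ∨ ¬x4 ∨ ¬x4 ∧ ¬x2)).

¬x2 ∧ ¬x4 ∨ ¬(¬(¬x2 ∧ ¬x4) ∨ ¬(x3 ∨ x3 ∧ x5) ∧ (¬(x3 ∨ x3 ∧ x5) ∨ ¬x4 ∨ ¬x4 ∧ ¬x2))
= ¬x2 ∧ ¬x4 ∨ ¬(¬(¬x2 ∧ ¬x4) ∨ ¬(x3 ∨ x3 ∧ x5) ∧ (¬(x3 ∨ x3 ∧ x5) ∨ ¬x4))   (absorption)
= ¬x2 ∧ ¬x4 ∨ ¬(¬(¬x2 ∧ ¬x4) ∨ ¬(x3 ∨ x3 ∧ x5))   (absorption)
= ¬x2 ∧ ¬x4 ∨ ¬x2 ∧ ¬x4 ∧ (x3 ∨ x3 ∧ x5)   (De Morgan)
= ¬x2 ∧ ¬x4 ∨ ¬x2 ∧ ¬x4 ∧ x3   (absorption)
= ¬x2 ∧ ¬x4   (absorption)

¬x2 ∧ ¬x4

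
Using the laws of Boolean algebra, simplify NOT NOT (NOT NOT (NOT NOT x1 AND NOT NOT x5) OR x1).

NOT NOT (NOT NOT (NOT NOT x1 AND NOT NOT x5) OR x1)
= NOT NOT (NOT (NOT x1 OR NOT x5) OR x1)
= NOT NOT (x1 AND x5 OR x1)
= NOT NOT x1
= x1

x1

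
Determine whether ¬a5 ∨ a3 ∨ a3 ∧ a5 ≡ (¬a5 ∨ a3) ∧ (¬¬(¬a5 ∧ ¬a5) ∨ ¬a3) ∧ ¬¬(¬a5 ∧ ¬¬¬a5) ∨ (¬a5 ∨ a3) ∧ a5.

E1: ¬a5 ∨ a3 ∨ a3 ∧ a5
    = ¬a5 ∨ a3   (absorption)
E2: (¬a5 ∨ a3) ∧ (¬¬(¬a5 ∧ ¬a5) ∨ ¬a3) ∧ ¬¬(¬a5 ∧ ¬¬¬a5) ∨ (¬a5 ∨ a3) ∧ a5
    = (¬a5 ∨ a3) ∧ (¬¬(¬a5 ∧ ¬a5) ∨ ¬a3) ∧ ¬¬(¬a5 ∧ ¬a5) ∨ (¬a5 ∨ a3) ∧ a5   (double negation)
    = (¬a5 ∨ a3) ∧ ¬¬(¬a5 ∧ ¬a5) ∨ (¬a5 ∨ a3) ∧ a5   (absorption)
    = (¬a5 ∨ a3) ∧ ¬a5 ∧ ¬a5 ∨ (¬a5 ∨ a3) ∧ a5   (double negation)
    = (¬a5 ∨ a3) ∧ ¬a5 ∨ (¬a5 ∨ a3) ∧ a5   (idempotence)
    = ¬a5 ∨ a3   (distribution)
Both reduce to ¬a5 ∨ a3, so they are equivalent.

Yes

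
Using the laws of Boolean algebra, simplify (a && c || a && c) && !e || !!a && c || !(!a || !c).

a && c

(a && c || a && c) && !e || !!a && c || !(!a || !c)
= (a && c || a && c) && !e || !!a && c || a && c   [De Morgan]
= (a && c || a && c) && !e || a && c || a && c   [double negation]
= a && c || a && c   [absorption]
= a && c   [idempotence]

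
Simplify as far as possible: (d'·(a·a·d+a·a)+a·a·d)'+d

a'+d

(d'·(a·a·d+a·a)+a·a·d)'+d
= (d'·a·a+a·a·d)'+d
= (a·a)'+d
= a'+d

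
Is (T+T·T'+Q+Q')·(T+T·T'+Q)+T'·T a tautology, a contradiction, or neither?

neither

(T+T·T'+Q+Q')·(T+T·T'+Q)+T'·T
= T+T·T'+Q+T'·T   (absorption)
= T+Q+T'·T   (complement / identity)
= T+Q   (complement / identity)
This depends on Q, T, so it is not a constant.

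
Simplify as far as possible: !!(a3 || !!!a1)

!!(a3 || !!!a1)
= a3 || !!!a1   [double negation]
= a3 || !a1   [double negation]

a3 || !a1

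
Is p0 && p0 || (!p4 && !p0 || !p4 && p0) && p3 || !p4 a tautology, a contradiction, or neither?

p0 && p0 || (!p4 && !p0 || !p4 && p0) && p3 || !p4
= p0 && p0 || !p4 && p3 || !p4   [distribution]
= p0 && p0 || !p4   [absorption]
= p0 || !p4   [idempotence]
This depends on p0, p4, so it is not a constant.

neither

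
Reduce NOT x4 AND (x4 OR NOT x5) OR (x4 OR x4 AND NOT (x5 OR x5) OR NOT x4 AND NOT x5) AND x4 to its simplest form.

x4 OR NOT x5

NOT x4 AND (x4 OR NOT x5) OR (x4 OR x4 AND NOT (x5 OR x5) OR NOT x4 AND NOT x5) AND x4
= NOT x4 AND (x4 OR NOT x5) OR (x4 OR x4 AND NOT x5 OR NOT x4 AND NOT x5) AND x4
= NOT x4 AND (x4 OR NOT x5) OR (x4 OR NOT x5) AND x4
= x4 OR NOT x5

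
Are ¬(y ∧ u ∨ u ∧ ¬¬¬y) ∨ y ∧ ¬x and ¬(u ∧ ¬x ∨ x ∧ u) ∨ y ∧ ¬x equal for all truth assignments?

E1: ¬(y ∧ u ∨ u ∧ ¬¬¬y) ∨ y ∧ ¬x
    = ¬(y ∧ u ∨ u ∧ ¬y) ∨ y ∧ ¬x
    = ¬u ∨ y ∧ ¬x
E2: ¬(u ∧ ¬x ∨ x ∧ u) ∨ y ∧ ¬x
    = ¬u ∨ y ∧ ¬x
Both reduce to ¬u ∨ y ∧ ¬x, so they are equivalent.

Yes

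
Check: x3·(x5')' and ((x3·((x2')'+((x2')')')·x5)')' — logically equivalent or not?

Yes

E1: x3·(x5')'
    = x3·x5
E2: ((x3·((x2')'+((x2')')')·x5)')'
    = ((x3·((x2')'+x2')·x5)')'
    = ((x3·(x2+x2')·x5)')'
    = x3·(x2+x2')·x5
    = x3·x5
Both reduce to x3·x5, so they are equivalent.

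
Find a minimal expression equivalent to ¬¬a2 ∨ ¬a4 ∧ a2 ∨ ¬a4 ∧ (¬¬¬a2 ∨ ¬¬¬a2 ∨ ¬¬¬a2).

¬¬a2 ∨ ¬a4 ∧ a2 ∨ ¬a4 ∧ (¬¬¬a2 ∨ ¬¬¬a2 ∨ ¬¬¬a2)
= ¬¬a2 ∨ ¬a4 ∧ a2 ∨ ¬a4 ∧ (¬¬¬a2 ∨ ¬¬¬a2)   — idempotence
= ¬¬a2 ∨ ¬a4 ∧ a2 ∨ ¬a4 ∧ ¬¬¬a2   — idempotence
= a2 ∨ ¬a4 ∧ a2 ∨ ¬a4 ∧ ¬¬¬a2   — double negation
= a2 ∨ ¬a4 ∧ a2 ∨ ¬a4 ∧ ¬a2   — double negation
= a2 ∨ ¬a4   — distribution

a2 ∨ ¬a4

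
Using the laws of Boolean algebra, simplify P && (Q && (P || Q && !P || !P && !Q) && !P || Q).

P && Q

P && (Q && (P || Q && !P || !P && !Q) && !P || Q)
= P && (Q && (P || !P) && !P || Q)
= P && (Q && !P || Q)
= P && Q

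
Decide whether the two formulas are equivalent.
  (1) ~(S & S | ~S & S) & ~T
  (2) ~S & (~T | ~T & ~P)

Yes

E1: ~(S & S | ~S & S) & ~T
    = ~S & ~T   [distribution]
E2: ~S & (~T | ~T & ~P)
    = ~S & ~T   [absorption]
Both reduce to ~S & ~T, so they are equivalent.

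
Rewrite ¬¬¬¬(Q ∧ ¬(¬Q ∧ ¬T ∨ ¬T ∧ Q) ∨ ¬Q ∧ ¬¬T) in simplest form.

¬¬¬¬(Q ∧ ¬(¬Q ∧ ¬T ∨ ¬T ∧ Q) ∨ ¬Q ∧ ¬¬T)
= ¬¬¬¬(Q ∧ ¬¬T ∨ ¬Q ∧ ¬¬T)   (distribution)
= ¬¬(Q ∧ ¬¬T ∨ ¬Q ∧ ¬¬T)   (double negation)
= ¬¬¬¬T   (distribution)
= ¬¬T   (double negation)
= T   (double negation)

T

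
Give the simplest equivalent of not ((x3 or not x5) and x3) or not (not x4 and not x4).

not ((x3 or not x5) and x3) or not (not x4 and not x4)
= not x3 or not (not x4 and not x4)   [absorption]
= not x3 or x4 or x4   [De Morgan]
= not x3 or x4   [idempotence]

not x3 or x4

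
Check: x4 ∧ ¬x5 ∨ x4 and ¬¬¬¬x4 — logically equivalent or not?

Yes

E1: x4 ∧ ¬x5 ∨ x4
    = x4   — absorption
E2: ¬¬¬¬x4
    = ¬¬x4   — double negation
    = x4   — double negation
Both reduce to x4, so they are equivalent.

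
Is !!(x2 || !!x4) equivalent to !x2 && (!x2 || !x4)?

E1: !!(x2 || !!x4)
    = x2 || !!x4   [double negation]
    = x2 || x4   [double negation]
E2: !x2 && (!x2 || !x4)
    = !x2   [absorption]
These differ: at x2=1, x4=0, E1 = 1 but E2 = 0.

No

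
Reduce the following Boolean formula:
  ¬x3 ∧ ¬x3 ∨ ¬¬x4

¬x3 ∨ x4

¬x3 ∧ ¬x3 ∨ ¬¬x4
= ¬x3 ∨ ¬¬x4   (idempotence)
= ¬x3 ∨ x4   (double negation)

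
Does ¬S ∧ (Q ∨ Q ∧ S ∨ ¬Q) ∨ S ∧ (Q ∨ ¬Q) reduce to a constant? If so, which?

¬S ∧ (Q ∨ Q ∧ S ∨ ¬Q) ∨ S ∧ (Q ∨ ¬Q)
= ¬S ∧ (Q ∨ ¬Q) ∨ S ∧ (Q ∨ ¬Q)
= Q ∨ ¬Q
= True

yes, True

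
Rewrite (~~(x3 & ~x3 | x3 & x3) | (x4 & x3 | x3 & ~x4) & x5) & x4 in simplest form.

(~~(x3 & ~x3 | x3 & x3) | (x4 & x3 | x3 & ~x4) & x5) & x4
= (~~x3 | (x4 & x3 | x3 & ~x4) & x5) & x4   (distribution)
= (~~x3 | x3 & x5) & x4   (distribution)
= (x3 | x3 & x5) & x4   (double negation)
= x3 & x4   (absorption)

x3 & x4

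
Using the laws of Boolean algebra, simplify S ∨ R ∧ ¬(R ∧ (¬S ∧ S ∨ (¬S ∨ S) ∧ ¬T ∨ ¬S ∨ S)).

S

S ∨ R ∧ ¬(R ∧ (¬S ∧ S ∨ (¬S ∨ S) ∧ ¬T ∨ ¬S ∨ S))
= S ∨ R ∧ ¬(R ∧ ((¬S ∨ S) ∧ ¬T ∨ ¬S ∨ S))   (complement / identity)
= S ∨ R ∧ ¬(R ∧ (¬S ∨ S))   (absorption)
= S ∨ R ∧ ¬R   (complement / identity)
= S   (complement / identity)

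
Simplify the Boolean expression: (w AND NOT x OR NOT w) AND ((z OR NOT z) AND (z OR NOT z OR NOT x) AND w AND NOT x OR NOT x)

NOT x

(w AND NOT x OR NOT w) AND ((z OR NOT z) AND (z OR NOT z OR NOT x) AND w AND NOT x OR NOT x)
= (w AND NOT x OR NOT w) AND ((z OR NOT z) AND w AND NOT x OR NOT x)   (absorption)
= (w AND NOT x OR NOT w) AND (w AND NOT x OR NOT x)   (complement / identity)
= NOT w AND NOT x OR w AND NOT x   (distribution)
= NOT x   (distribution)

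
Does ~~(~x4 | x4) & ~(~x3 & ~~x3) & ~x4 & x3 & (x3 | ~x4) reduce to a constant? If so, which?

no

~~(~x4 | x4) & ~(~x3 & ~~x3) & ~x4 & x3 & (x3 | ~x4)
= (~x4 | x4) & ~(~x3 & ~~x3) & ~x4 & x3 & (x3 | ~x4)   [double negation]
= ~(~x3 & ~~x3) & ~x4 & x3 & (x3 | ~x4)   [complement / identity]
= (x3 | ~x3) & ~x4 & x3 & (x3 | ~x4)   [De Morgan]
= (x3 | ~x3) & ~x4 & x3   [absorption]
= ~x4 & x3   [complement / identity]
This depends on x3, x4, so it is not a constant.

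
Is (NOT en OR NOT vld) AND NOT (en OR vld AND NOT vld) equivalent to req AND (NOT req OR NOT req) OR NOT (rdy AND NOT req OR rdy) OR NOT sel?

E1: (NOT en OR NOT vld) AND NOT (en OR vld AND NOT vld)
    = (NOT en OR NOT vld) AND NOT en   (complement / identity)
    = NOT en   (absorption)
E2: req AND (NOT req OR NOT req) OR NOT (rdy AND NOT req OR rdy) OR NOT sel
    = req AND NOT req OR NOT (rdy AND NOT req OR rdy) OR NOT sel   (idempotence)
    = req AND NOT req OR NOT rdy OR NOT sel   (absorption)
    = NOT rdy OR NOT sel   (complement / identity)
These differ: at en=1, rdy=0, req=0, sel=0, vld=0, E1 = 0 but E2 = 1.

No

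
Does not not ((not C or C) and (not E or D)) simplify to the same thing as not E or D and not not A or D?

E1: not not ((not C or C) and (not E or D))
    = not not (not E or D)   (complement / identity)
    = not E or D   (double negation)
E2: not E or D and not not A or D
    = not E or D and A or D   (double negation)
    = not E or D   (absorption)
Both reduce to not E or D, so they are equivalent.

Yes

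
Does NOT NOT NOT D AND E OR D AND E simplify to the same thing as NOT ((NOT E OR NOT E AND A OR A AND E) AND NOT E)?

Yes

E1: NOT NOT NOT D AND E OR D AND E
    = NOT D AND E OR D AND E   — double negation
    = E   — distribution
E2: NOT ((NOT E OR NOT E AND A OR A AND E) AND NOT E)
    = NOT ((NOT E OR A) AND NOT E)   — distribution
    = NOT NOT E   — absorption
    = E   — double negation
Both reduce to E, so they are equivalent.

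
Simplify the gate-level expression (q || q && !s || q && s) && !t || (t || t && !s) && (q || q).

(q || q && !s || q && s) && !t || (t || t && !s) && (q || q)
= (q || q && !s || q && s) && !t || t && (q || q)
= (q || q) && !t || t && (q || q)
= q || q
= q

q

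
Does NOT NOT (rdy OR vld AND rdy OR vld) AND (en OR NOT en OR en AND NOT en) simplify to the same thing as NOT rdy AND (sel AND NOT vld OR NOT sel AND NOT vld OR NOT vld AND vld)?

E1: NOT NOT (rdy OR vld AND rdy OR vld) AND (en OR NOT en OR en AND NOT en)
    = NOT NOT (rdy OR vld AND rdy OR vld) AND (en OR NOT en)   — complement / identity
    = NOT NOT (rdy OR vld AND rdy OR vld)   — complement / identity
    = NOT NOT (rdy OR vld)   — absorption
    = rdy OR vld   — double negation
E2: NOT rdy AND (sel AND NOT vld OR NOT sel AND NOT vld OR NOT vld AND vld)
    = NOT rdy AND (sel AND NOT vld OR NOT sel AND NOT vld)   — complement / identity
    = NOT rdy AND NOT vld   — distribution
These differ: at en=0, rdy=1, sel=0, vld=1, E1 = 1 but E2 = 0.

No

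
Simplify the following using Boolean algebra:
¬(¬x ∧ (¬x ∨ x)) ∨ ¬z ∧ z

¬(¬x ∧ (¬x ∨ x)) ∨ ¬z ∧ z
= ¬(¬x ∧ (¬x ∨ x))   [complement / identity]
= ¬¬x   [complement / identity]
= x   [double negation]

x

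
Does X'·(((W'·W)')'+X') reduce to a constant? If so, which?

no

X'·(((W'·W)')'+X')
= X'·(W'·W+X')
= X'·X'
= X'
This depends on X, so it is not a constant.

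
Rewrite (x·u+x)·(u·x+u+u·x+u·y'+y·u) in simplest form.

(x·u+x)·(u·x+u+u·x+u·y'+y·u)
= (x·u+x)·(u·x+u+u·x+u)
= (x·u+x)·(u·x+u)
= (x·u+x)·u
= x·u

x·u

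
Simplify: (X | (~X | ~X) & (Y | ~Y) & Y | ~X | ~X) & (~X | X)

(X | (~X | ~X) & (Y | ~Y) & Y | ~X | ~X) & (~X | X)
= (X | (~X | ~X) & Y | ~X | ~X) & (~X | X)
= (X | ~X | ~X) & (~X | X)
= (X | ~X) & (~X | X)
= ~X | X
= 1

1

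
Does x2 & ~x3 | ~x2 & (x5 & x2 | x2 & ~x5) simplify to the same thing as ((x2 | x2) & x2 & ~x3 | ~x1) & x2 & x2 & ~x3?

E1: x2 & ~x3 | ~x2 & (x5 & x2 | x2 & ~x5)
    = x2 & ~x3 | ~x2 & x2   — distribution
    = x2 & ~x3   — complement / identity
E2: ((x2 | x2) & x2 & ~x3 | ~x1) & x2 & x2 & ~x3
    = (x2 & x2 & ~x3 | ~x1) & x2 & x2 & ~x3   — idempotence
    = x2 & x2 & ~x3   — absorption
    = x2 & ~x3   — idempotence
Both reduce to x2 & ~x3, so they are equivalent.

Yes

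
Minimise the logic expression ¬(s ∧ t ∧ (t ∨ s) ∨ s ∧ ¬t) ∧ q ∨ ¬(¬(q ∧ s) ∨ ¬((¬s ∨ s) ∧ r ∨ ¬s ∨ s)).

¬(s ∧ t ∧ (t ∨ s) ∨ s ∧ ¬t) ∧ q ∨ ¬(¬(q ∧ s) ∨ ¬((¬s ∨ s) ∧ r ∨ ¬s ∨ s))
= ¬(s ∧ t ∧ (t ∨ s) ∨ s ∧ ¬t) ∧ q ∨ ¬(¬(q ∧ s) ∨ ¬(¬s ∨ s))   (absorption)
= ¬(s ∧ t ∧ (t ∨ s) ∨ s ∧ ¬t) ∧ q ∨ q ∧ s ∧ (¬s ∨ s)   (De Morgan)
= ¬(s ∧ t ∨ s ∧ ¬t) ∧ q ∨ q ∧ s ∧ (¬s ∨ s)   (absorption)
= ¬s ∧ q ∨ q ∧ s ∧ (¬s ∨ s)   (distribution)
= ¬s ∧ q ∨ q ∧ s   (complement / identity)
= q   (distribution)

q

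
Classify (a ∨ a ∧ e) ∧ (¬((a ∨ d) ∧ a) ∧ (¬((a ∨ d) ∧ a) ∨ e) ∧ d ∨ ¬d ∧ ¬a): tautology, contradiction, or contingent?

contradiction

(a ∨ a ∧ e) ∧ (¬((a ∨ d) ∧ a) ∧ (¬((a ∨ d) ∧ a) ∨ e) ∧ d ∨ ¬d ∧ ¬a)
= a ∧ (¬((a ∨ d) ∧ a) ∧ (¬((a ∨ d) ∧ a) ∨ e) ∧ d ∨ ¬d ∧ ¬a)
= a ∧ (¬((a ∨ d) ∧ a) ∧ d ∨ ¬d ∧ ¬a)
= a ∧ (¬a ∧ d ∨ ¬d ∧ ¬a)
= a ∧ ¬a
= False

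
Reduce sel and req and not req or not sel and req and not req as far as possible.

sel and req and not req or not sel and req and not req
= req and not req
= False

False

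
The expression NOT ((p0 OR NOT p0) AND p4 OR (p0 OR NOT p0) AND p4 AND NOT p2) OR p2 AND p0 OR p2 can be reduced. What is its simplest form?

NOT ((p0 OR NOT p0) AND p4 OR (p0 OR NOT p0) AND p4 AND NOT p2) OR p2 AND p0 OR p2
= NOT ((p0 OR NOT p0) AND p4) OR p2 AND p0 OR p2   (absorption)
= NOT ((p0 OR NOT p0) AND p4) OR p2   (absorption)
= NOT p4 OR p2   (complement / identity)

NOT p4 OR p2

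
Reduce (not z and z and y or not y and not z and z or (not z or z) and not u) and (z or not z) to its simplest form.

(not z and z and y or not y and not z and z or (not z or z) and not u) and (z or not z)
= not z and z and y or not y and not z and z or (not z or z) and not u   (complement / identity)
= not z and z or (not z or z) and not u   (distribution)
= not z and z or not u   (complement / identity)
= not u   (complement / identity)

not u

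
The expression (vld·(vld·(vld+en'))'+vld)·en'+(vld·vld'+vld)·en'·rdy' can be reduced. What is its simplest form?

vld·en'

(vld·(vld·(vld+en'))'+vld)·en'+(vld·vld'+vld)·en'·rdy'
= (vld·vld'+vld)·en'+(vld·vld'+vld)·en'·rdy'
= (vld·vld'+vld)·en'
= vld·en'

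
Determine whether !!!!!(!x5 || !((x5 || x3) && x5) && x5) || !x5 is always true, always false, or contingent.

!!!!!(!x5 || !((x5 || x3) && x5) && x5) || !x5
= !!!(!x5 || !((x5 || x3) && x5) && x5) || !x5   [double negation]
= !!!(!x5 || !x5 && x5) || !x5   [absorption]
= !!!!x5 || !x5   [complement / identity]
= !!x5 || !x5   [double negation]
= x5 || !x5   [double negation]
= true   [complement]

always true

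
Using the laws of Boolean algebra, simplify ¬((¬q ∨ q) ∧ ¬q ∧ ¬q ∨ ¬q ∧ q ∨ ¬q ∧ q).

¬((¬q ∨ q) ∧ ¬q ∧ ¬q ∨ ¬q ∧ q ∨ ¬q ∧ q)
= ¬((¬q ∨ q) ∧ ¬q ∧ ¬q ∨ ¬q ∧ q)   (idempotence)
= ¬(¬q ∧ ¬q ∨ ¬q ∧ q)   (complement / identity)
= ¬¬q   (distribution)
= q   (double negation)

q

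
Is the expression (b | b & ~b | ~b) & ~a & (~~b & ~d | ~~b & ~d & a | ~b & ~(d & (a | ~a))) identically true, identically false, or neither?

neither

(b | b & ~b | ~b) & ~a & (~~b & ~d | ~~b & ~d & a | ~b & ~(d & (a | ~a)))
= (b | ~b) & ~a & (~~b & ~d | ~~b & ~d & a | ~b & ~(d & (a | ~a)))   — complement / identity
= (b | ~b) & ~a & (~~b & ~d | ~b & ~(d & (a | ~a)))   — absorption
= ~a & (~~b & ~d | ~b & ~(d & (a | ~a)))   — complement / identity
= ~a & (~~b & ~d | ~b & ~d)   — complement / identity
= ~a & (b & ~d | ~b & ~d)   — double negation
= ~a & ~d   — distribution
This depends on a, d, so it is not a constant.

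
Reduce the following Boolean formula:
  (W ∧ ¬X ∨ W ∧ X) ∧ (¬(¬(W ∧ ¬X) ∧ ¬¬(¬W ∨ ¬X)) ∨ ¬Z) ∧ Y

(W ∧ ¬X ∨ W ∧ X) ∧ (¬(¬(W ∧ ¬X) ∧ ¬¬(¬W ∨ ¬X)) ∨ ¬Z) ∧ Y
= (W ∧ ¬X ∨ W ∧ X) ∧ (W ∧ ¬X ∨ ¬(¬W ∨ ¬X) ∨ ¬Z) ∧ Y   [De Morgan]
= (W ∧ ¬X ∨ W ∧ X) ∧ (W ∧ ¬X ∨ W ∧ X ∨ ¬Z) ∧ Y   [De Morgan]
= (W ∧ ¬X ∨ W ∧ X) ∧ Y   [absorption]
= W ∧ Y   [distribution]

W ∧ Y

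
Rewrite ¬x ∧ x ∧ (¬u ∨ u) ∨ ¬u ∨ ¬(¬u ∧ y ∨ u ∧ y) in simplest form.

¬x ∧ x ∧ (¬u ∨ u) ∨ ¬u ∨ ¬(¬u ∧ y ∨ u ∧ y)
= ¬x ∧ x ∧ (¬u ∨ u) ∨ ¬u ∨ ¬y   (distribution)
= ¬x ∧ x ∨ ¬u ∨ ¬y   (complement / identity)
= ¬u ∨ ¬y   (complement / identity)

¬u ∨ ¬y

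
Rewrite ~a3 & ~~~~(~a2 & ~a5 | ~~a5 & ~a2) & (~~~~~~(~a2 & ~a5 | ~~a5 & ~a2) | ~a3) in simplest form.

~a3 & ~a2

~a3 & ~~~~(~a2 & ~a5 | ~~a5 & ~a2) & (~~~~~~(~a2 & ~a5 | ~~a5 & ~a2) | ~a3)
= ~a3 & ~~~~(~a2 & ~a5 | ~~a5 & ~a2) & (~~~~(~a2 & ~a5 | ~~a5 & ~a2) | ~a3)
= ~a3 & ~~~~(~a2 & ~a5 | ~~a5 & ~a2)
= ~a3 & ~~~~(~a2 & ~a5 | a5 & ~a2)
= ~a3 & ~~~~~a2
= ~a3 & ~~~a2
= ~a3 & ~a2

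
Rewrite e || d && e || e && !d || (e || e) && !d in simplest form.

e

e || d && e || e && !d || (e || e) && !d
= e || e || (e || e) && !d
= e || e
= e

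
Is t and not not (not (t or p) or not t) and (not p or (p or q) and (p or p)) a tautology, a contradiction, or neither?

t and not not (not (t or p) or not t) and (not p or (p or q) and (p or p))
= t and not not (not (t or p) or not t) and (not p or (p or q) and p)
= t and not not (not (t or p) or not t) and (not p or p)
= t and not ((t or p) and t) and (not p or p)
= t and not ((t or p) and t)
= t and not t
= False

contradiction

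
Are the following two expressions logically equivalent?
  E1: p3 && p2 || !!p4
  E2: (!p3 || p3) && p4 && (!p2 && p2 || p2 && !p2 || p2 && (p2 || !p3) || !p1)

E1: p3 && p2 || !!p4
    = p3 && p2 || p4   [double negation]
E2: (!p3 || p3) && p4 && (!p2 && p2 || p2 && !p2 || p2 && (p2 || !p3) || !p1)
    = (!p3 || p3) && p4 && (!p2 && p2 || p2 && !p2 || p2 || !p1)   [absorption]
    = (!p3 || p3) && p4 && (!p2 && p2 || p2 || !p1)   [complement / identity]
    = (!p3 || p3) && p4 && (p2 || !p1)   [complement / identity]
    = p4 && (p2 || !p1)   [complement / identity]
These differ: at p1=1, p2=0, p3=0, p4=1, E1 = 1 but E2 = 0.

No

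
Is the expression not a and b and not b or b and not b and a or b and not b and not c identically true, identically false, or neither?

not a and b and not b or b and not b and a or b and not b and not c
= b and not b or b and not b and not c
= b and not b
= False

identically false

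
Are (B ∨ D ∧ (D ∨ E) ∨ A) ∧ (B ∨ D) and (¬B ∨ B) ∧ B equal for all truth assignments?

E1: (B ∨ D ∧ (D ∨ E) ∨ A) ∧ (B ∨ D)
    = (B ∨ D ∨ A) ∧ (B ∨ D)   [absorption]
    = B ∨ D   [absorption]
E2: (¬B ∨ B) ∧ B
    = B   [complement / identity]
These differ: at A=0, B=0, D=1, E=0, E1 = 1 but E2 = 0.

No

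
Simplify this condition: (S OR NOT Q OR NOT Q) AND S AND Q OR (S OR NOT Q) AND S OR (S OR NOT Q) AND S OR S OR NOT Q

(S OR NOT Q OR NOT Q) AND S AND Q OR (S OR NOT Q) AND S OR (S OR NOT Q) AND S OR S OR NOT Q
= (S OR NOT Q) AND S AND Q OR (S OR NOT Q) AND S OR (S OR NOT Q) AND S OR S OR NOT Q   (idempotence)
= (S OR NOT Q) AND S OR (S OR NOT Q) AND S OR S OR NOT Q   (absorption)
= (S OR NOT Q) AND S OR S OR NOT Q   (idempotence)
= S OR NOT Q   (absorption)

S OR NOT Q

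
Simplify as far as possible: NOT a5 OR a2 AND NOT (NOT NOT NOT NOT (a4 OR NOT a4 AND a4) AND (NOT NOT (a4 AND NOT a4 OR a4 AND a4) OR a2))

NOT a5 OR a2 AND NOT (NOT NOT NOT NOT (a4 OR NOT a4 AND a4) AND (NOT NOT (a4 AND NOT a4 OR a4 AND a4) OR a2))
= NOT a5 OR a2 AND NOT (NOT NOT NOT NOT (a4 OR NOT a4 AND a4) AND (NOT NOT a4 OR a2))   (distribution)
= NOT a5 OR a2 AND NOT (NOT NOT NOT NOT a4 AND (NOT NOT a4 OR a2))   (complement / identity)
= NOT a5 OR a2 AND NOT (NOT NOT a4 AND (NOT NOT a4 OR a2))   (double negation)
= NOT a5 OR a2 AND NOT NOT NOT a4   (absorption)
= NOT a5 OR a2 AND NOT a4   (double negation)

NOT a5 OR a2 AND NOT a4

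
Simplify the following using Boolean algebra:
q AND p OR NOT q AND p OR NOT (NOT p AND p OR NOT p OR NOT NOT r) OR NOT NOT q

q AND p OR NOT q AND p OR NOT (NOT p AND p OR NOT p OR NOT NOT r) OR NOT NOT q
= q AND p OR NOT q AND p OR NOT (NOT p OR NOT NOT r) OR NOT NOT q   — complement / identity
= p OR NOT (NOT p OR NOT NOT r) OR NOT NOT q   — distribution
= p OR NOT (NOT p OR NOT NOT r) OR q   — double negation
= p OR p AND NOT r OR q   — De Morgan
= p OR q   — absorption

p OR q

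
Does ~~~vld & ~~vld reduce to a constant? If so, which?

~~~vld & ~~vld
= ~~~vld & vld
= ~vld & vld
= 0

yes, False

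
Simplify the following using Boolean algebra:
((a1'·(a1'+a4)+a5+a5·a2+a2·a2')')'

a1'+a5

((a1'·(a1'+a4)+a5+a5·a2+a2·a2')')'
= ((a1'+a5+a5·a2+a2·a2')')'   — absorption
= ((a1'+a5+a5·a2)')'   — complement / identity
= ((a1'+a5)')'   — absorption
= a1'+a5   — double negation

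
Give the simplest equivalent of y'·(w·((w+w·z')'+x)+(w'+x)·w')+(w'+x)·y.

w'+x

y'·(w·((w+w·z')'+x)+(w'+x)·w')+(w'+x)·y
= y'·(w·(w'+x)+(w'+x)·w')+(w'+x)·y   (absorption)
= y'·(w'+x)+(w'+x)·y   (distribution)
= w'+x   (distribution)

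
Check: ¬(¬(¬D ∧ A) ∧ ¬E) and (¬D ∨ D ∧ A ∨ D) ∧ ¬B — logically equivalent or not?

E1: ¬(¬(¬D ∧ A) ∧ ¬E)
    = ¬D ∧ A ∨ E   (De Morgan)
E2: (¬D ∨ D ∧ A ∨ D) ∧ ¬B
    = (¬D ∨ D) ∧ ¬B   (absorption)
    = ¬B   (complement / identity)
These differ: at A=0, B=1, D=0, E=1, E1 = 1 but E2 = 0.

No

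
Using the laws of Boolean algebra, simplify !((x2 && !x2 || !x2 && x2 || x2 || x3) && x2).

!((x2 && !x2 || !x2 && x2 || x2 || x3) && x2)
= !((!x2 && x2 || x2 || x3) && x2)
= !((x2 || x3) && x2)
= !x2

!x2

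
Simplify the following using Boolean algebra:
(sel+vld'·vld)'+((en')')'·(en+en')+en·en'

(sel+vld'·vld)'+((en')')'·(en+en')+en·en'
= (sel+vld'·vld)'+en'·(en+en')+en·en'   (double negation)
= (sel+vld'·vld)'+en'·(en+en')   (complement / identity)
= sel'+en'·(en+en')   (complement / identity)
= sel'+en'   (complement / identity)

sel'+en'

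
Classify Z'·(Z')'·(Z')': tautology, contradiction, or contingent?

Z'·(Z')'·(Z')'
= Z'·(Z')'   [idempotence]
= Z'·Z   [double negation]
= 0   [complement]

contradiction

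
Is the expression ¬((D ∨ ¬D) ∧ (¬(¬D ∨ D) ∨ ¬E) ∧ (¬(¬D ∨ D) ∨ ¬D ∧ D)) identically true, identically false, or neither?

¬((D ∨ ¬D) ∧ (¬(¬D ∨ D) ∨ ¬E) ∧ (¬(¬D ∨ D) ∨ ¬D ∧ D))
= ¬((D ∨ ¬D) ∧ (¬(¬D ∨ D) ∨ ¬E) ∧ ¬(¬D ∨ D))
= ¬((¬(¬D ∨ D) ∨ ¬E) ∧ ¬(¬D ∨ D))
= ¬¬(¬D ∨ D)
= ¬D ∨ D
= True

identically true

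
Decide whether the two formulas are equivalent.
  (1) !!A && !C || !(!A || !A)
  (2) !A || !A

E1: !!A && !C || !(!A || !A)
    = !!A && !C || !!A
    = !!A
    = A
E2: !A || !A
    = !A
These differ: at A=0, C=0, E1 = 0 but E2 = 1.

No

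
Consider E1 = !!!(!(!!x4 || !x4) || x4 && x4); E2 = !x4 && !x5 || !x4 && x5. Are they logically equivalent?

E1: !!!(!(!!x4 || !x4) || x4 && x4)
    = !!!(!x4 && x4 || x4 && x4)   [De Morgan]
    = !!!x4   [distribution]
    = !x4   [double negation]
E2: !x4 && !x5 || !x4 && x5
    = !x4   [distribution]
Both reduce to !x4, so they are equivalent.

Yes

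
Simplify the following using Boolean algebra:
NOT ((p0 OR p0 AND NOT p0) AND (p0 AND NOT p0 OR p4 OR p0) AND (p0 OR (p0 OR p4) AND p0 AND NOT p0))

NOT p0

NOT ((p0 OR p0 AND NOT p0) AND (p0 AND NOT p0 OR p4 OR p0) AND (p0 OR (p0 OR p4) AND p0 AND NOT p0))
= NOT ((p0 OR p0 AND NOT p0) AND (p0 AND NOT p0 OR p4 OR p0) AND (p0 OR p0 AND NOT p0))
= NOT ((p0 OR p0 AND NOT p0 AND (p0 AND NOT p0 OR p4)) AND (p0 OR p0 AND NOT p0))
= NOT ((p0 OR p0 AND NOT p0) AND (p0 OR p0 AND NOT p0))
= NOT (p0 AND p0 OR p0 AND NOT p0)
= NOT p0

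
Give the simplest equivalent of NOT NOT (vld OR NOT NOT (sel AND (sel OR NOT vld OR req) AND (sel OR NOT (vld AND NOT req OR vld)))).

vld OR sel

NOT NOT (vld OR NOT NOT (sel AND (sel OR NOT vld OR req) AND (sel OR NOT (vld AND NOT req OR vld))))
= NOT NOT (vld OR NOT NOT (sel AND (sel OR NOT vld OR req) AND (sel OR NOT vld)))   [absorption]
= NOT NOT (vld OR NOT NOT (sel AND (sel OR NOT vld)))   [absorption]
= vld OR NOT NOT (sel AND (sel OR NOT vld))   [double negation]
= vld OR NOT NOT sel   [absorption]
= vld OR sel   [double negation]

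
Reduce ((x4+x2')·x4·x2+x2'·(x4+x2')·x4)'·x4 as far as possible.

0

((x4+x2')·x4·x2+x2'·(x4+x2')·x4)'·x4
= ((x4+x2')·x4)'·x4   [distribution]
= x4'·x4   [absorption]
= 0   [complement]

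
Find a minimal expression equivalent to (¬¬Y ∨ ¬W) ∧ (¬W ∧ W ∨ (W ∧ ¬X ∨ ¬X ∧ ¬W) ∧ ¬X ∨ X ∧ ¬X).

(¬¬Y ∨ ¬W) ∧ (¬W ∧ W ∨ (W ∧ ¬X ∨ ¬X ∧ ¬W) ∧ ¬X ∨ X ∧ ¬X)
= (Y ∨ ¬W) ∧ (¬W ∧ W ∨ (W ∧ ¬X ∨ ¬X ∧ ¬W) ∧ ¬X ∨ X ∧ ¬X)   [double negation]
= (Y ∨ ¬W) ∧ (¬W ∧ W ∨ ¬X ∧ ¬X ∨ X ∧ ¬X)   [distribution]
= (Y ∨ ¬W) ∧ (¬W ∧ W ∨ ¬X)   [distribution]
= (Y ∨ ¬W) ∧ ¬X   [complement / identity]

(Y ∨ ¬W) ∧ ¬X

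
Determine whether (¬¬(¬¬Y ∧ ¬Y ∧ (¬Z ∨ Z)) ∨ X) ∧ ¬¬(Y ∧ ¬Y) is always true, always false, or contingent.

(¬¬(¬¬Y ∧ ¬Y ∧ (¬Z ∨ Z)) ∨ X) ∧ ¬¬(Y ∧ ¬Y)
= (¬¬(Y ∧ ¬Y ∧ (¬Z ∨ Z)) ∨ X) ∧ ¬¬(Y ∧ ¬Y)   — double negation
= (¬¬(Y ∧ ¬Y) ∨ X) ∧ ¬¬(Y ∧ ¬Y)   — complement / identity
= (Y ∧ ¬Y ∨ X) ∧ ¬¬(Y ∧ ¬Y)   — double negation
= (Y ∧ ¬Y ∨ X) ∧ Y ∧ ¬Y   — double negation
= Y ∧ ¬Y   — absorption
= False   — complement

always false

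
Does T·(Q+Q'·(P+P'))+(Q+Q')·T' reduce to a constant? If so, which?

yes, True

T·(Q+Q'·(P+P'))+(Q+Q')·T'
= T·(Q+Q')+(Q+Q')·T'   [complement / identity]
= Q+Q'   [distribution]
= 1   [complement]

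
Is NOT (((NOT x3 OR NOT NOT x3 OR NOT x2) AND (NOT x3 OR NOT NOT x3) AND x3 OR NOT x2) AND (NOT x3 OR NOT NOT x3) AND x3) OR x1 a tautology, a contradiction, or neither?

NOT (((NOT x3 OR NOT NOT x3 OR NOT x2) AND (NOT x3 OR NOT NOT x3) AND x3 OR NOT x2) AND (NOT x3 OR NOT NOT x3) AND x3) OR x1
= NOT (((NOT x3 OR NOT NOT x3) AND x3 OR NOT x2) AND (NOT x3 OR NOT NOT x3) AND x3) OR x1
= NOT ((NOT x3 OR NOT NOT x3) AND x3) OR x1
= NOT ((NOT x3 OR x3) AND x3) OR x1
= NOT x3 OR x1
This depends on x1, x3, so it is not a constant.

neither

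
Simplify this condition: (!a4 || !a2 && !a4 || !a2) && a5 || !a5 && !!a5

(!a4 || !a2) && a5

(!a4 || !a2 && !a4 || !a2) && a5 || !a5 && !!a5
= (!a4 || !a2) && a5 || !a5 && !!a5   — absorption
= (!a4 || !a2) && a5 || !a5 && a5   — double negation
= (!a4 || !a2) && a5   — complement / identity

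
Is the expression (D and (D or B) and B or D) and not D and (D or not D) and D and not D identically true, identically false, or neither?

(D and (D or B) and B or D) and not D and (D or not D) and D and not D
= (D and B or D) and not D and (D or not D) and D and not D   [absorption]
= (D and B or D) and not D and D and not D   [complement / identity]
= D and not D and D and not D   [absorption]
= D and not D   [idempotence]
= False   [complement]

identically false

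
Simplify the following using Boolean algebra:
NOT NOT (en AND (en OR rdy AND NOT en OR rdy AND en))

NOT NOT (en AND (en OR rdy AND NOT en OR rdy AND en))
= NOT NOT (en AND (en OR rdy))
= en AND (en OR rdy)
= en

en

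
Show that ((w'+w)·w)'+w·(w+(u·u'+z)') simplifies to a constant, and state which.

((w'+w)·w)'+w·(w+(u·u'+z)')
= ((w'+w)·w)'+w·(w+z')
= w'+w·(w+z')
= w'+w
= 1

1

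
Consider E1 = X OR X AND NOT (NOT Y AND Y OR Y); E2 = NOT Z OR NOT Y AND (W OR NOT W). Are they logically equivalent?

No

E1: X OR X AND NOT (NOT Y AND Y OR Y)
    = X OR X AND NOT Y   (complement / identity)
    = X   (absorption)
E2: NOT Z OR NOT Y AND (W OR NOT W)
    = NOT Z OR NOT Y   (complement / identity)
These differ: at W=0, X=0, Y=1, Z=0, E1 = 0 but E2 = 1.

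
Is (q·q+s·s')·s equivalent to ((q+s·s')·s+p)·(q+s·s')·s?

E1: (q·q+s·s')·s
    = q·q·s   — complement / identity
    = q·s   — idempotence
E2: ((q+s·s')·s+p)·(q+s·s')·s
    = (q+s·s')·s   — absorption
    = q·s   — complement / identity
Both reduce to q·s, so they are equivalent.

Yes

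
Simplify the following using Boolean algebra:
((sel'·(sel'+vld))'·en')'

((sel'·(sel'+vld))'·en')'
= ((sel')'·en')'
= sel'+en

sel'+en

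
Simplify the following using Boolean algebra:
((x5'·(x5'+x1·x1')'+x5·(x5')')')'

((x5'·(x5'+x1·x1')'+x5·(x5')')')'
= ((x5'·(x5')'+x5·(x5')')')'   (complement / identity)
= (((x5')')')'   (distribution)
= (x5')'   (double negation)
= x5   (double negation)

x5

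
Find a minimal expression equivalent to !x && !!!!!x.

!x && !!!!!x
= !x && !!!x   (double negation)
= !x && !x   (double negation)
= !x   (idempotence)

!x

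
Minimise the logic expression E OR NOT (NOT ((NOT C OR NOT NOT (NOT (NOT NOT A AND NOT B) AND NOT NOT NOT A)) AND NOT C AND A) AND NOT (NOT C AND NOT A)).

E OR NOT C

E OR NOT (NOT ((NOT C OR NOT NOT (NOT (NOT NOT A AND NOT B) AND NOT NOT NOT A)) AND NOT C AND A) AND NOT (NOT C AND NOT A))
= E OR (NOT C OR NOT NOT (NOT (NOT NOT A AND NOT B) AND NOT NOT NOT A)) AND NOT C AND A OR NOT C AND NOT A
= E OR (NOT C OR NOT (NOT NOT A AND NOT B OR NOT NOT A)) AND NOT C AND A OR NOT C AND NOT A
= E OR (NOT C OR NOT NOT NOT A) AND NOT C AND A OR NOT C AND NOT A
= E OR (NOT C OR NOT A) AND NOT C AND A OR NOT C AND NOT A
= E OR NOT C AND A OR NOT C AND NOT A
= E OR NOT C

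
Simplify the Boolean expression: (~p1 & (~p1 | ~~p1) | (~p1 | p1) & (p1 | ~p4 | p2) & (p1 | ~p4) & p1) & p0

(~p1 & (~p1 | ~~p1) | (~p1 | p1) & (p1 | ~p4 | p2) & (p1 | ~p4) & p1) & p0
= (~p1 & (~p1 | ~~p1) | (~p1 | p1) & (p1 | ~p4) & p1) & p0   [absorption]
= (~p1 & (~p1 | p1) | (~p1 | p1) & (p1 | ~p4) & p1) & p0   [double negation]
= (~p1 & (~p1 | p1) | (~p1 | p1) & p1) & p0   [absorption]
= (~p1 | p1) & p0   [distribution]
= p0   [complement / identity]

p0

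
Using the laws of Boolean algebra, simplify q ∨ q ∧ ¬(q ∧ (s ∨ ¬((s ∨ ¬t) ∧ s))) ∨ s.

q ∨ q ∧ ¬(q ∧ (s ∨ ¬((s ∨ ¬t) ∧ s))) ∨ s
= q ∨ q ∧ ¬(q ∧ (s ∨ ¬s)) ∨ s   [absorption]
= q ∨ q ∧ ¬q ∨ s   [complement / identity]
= q ∨ s   [complement / identity]

q ∨ s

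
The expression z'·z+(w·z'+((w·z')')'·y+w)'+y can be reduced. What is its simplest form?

w'+y

z'·z+(w·z'+((w·z')')'·y+w)'+y
= z'·z+(w·z'+w·z'·y+w)'+y   — double negation
= z'·z+(w·z'+w)'+y   — absorption
= z'·z+w'+y   — absorption
= w'+y   — complement / identity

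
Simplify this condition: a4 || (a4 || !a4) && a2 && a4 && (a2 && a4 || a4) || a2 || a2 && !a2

a4 || (a4 || !a4) && a2 && a4 && (a2 && a4 || a4) || a2 || a2 && !a2
= a4 || (a4 || !a4) && a2 && a4 && (a2 && a4 || a4) || a2   — complement / identity
= a4 || a2 && a4 && (a2 && a4 || a4) || a2   — complement / identity
= a4 || a2 && a4 || a2   — absorption
= a4 || a2   — absorption

a4 || a2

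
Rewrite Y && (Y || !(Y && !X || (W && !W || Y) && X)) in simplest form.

Y && (Y || !(Y && !X || (W && !W || Y) && X))
= Y && (Y || !(Y && !X || Y && X))   — complement / identity
= Y && (Y || !Y)   — distribution
= Y   — complement / identity

Y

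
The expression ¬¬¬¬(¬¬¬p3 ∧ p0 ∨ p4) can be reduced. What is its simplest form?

¬p3 ∧ p0 ∨ p4

¬¬¬¬(¬¬¬p3 ∧ p0 ∨ p4)
= ¬¬(¬¬¬p3 ∧ p0 ∨ p4)   — double negation
= ¬¬(¬p3 ∧ p0 ∨ p4)   — double negation
= ¬p3 ∧ p0 ∨ p4   — double negation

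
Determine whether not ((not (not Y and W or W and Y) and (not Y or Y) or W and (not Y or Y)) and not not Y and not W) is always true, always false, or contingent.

contingent

not ((not (not Y and W or W and Y) and (not Y or Y) or W and (not Y or Y)) and not not Y and not W)
= not ((not W and (not Y or Y) or W and (not Y or Y)) and not not Y and not W)   — distribution
= not ((not Y or Y) and not not Y and not W)   — distribution
= not (not not Y and not W)   — complement / identity
= not Y or W   — De Morgan
This depends on W, Y, so it is not a constant.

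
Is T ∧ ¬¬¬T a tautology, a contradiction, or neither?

contradiction

T ∧ ¬¬¬T
= T ∧ ¬T   [double negation]
= False   [complement]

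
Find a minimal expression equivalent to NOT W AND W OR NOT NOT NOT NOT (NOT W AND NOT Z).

NOT W AND NOT Z

NOT W AND W OR NOT NOT NOT NOT (NOT W AND NOT Z)
= NOT W AND W OR NOT NOT (NOT W AND NOT Z)
= NOT NOT (NOT W AND NOT Z)
= NOT W AND NOT Z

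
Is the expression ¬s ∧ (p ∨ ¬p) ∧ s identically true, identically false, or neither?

¬s ∧ (p ∨ ¬p) ∧ s
= ¬s ∧ s   [complement / identity]
= False   [complement]

identically false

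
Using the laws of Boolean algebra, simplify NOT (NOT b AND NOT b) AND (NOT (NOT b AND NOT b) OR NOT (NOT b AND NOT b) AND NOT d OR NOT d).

b

NOT (NOT b AND NOT b) AND (NOT (NOT b AND NOT b) OR NOT (NOT b AND NOT b) AND NOT d OR NOT d)
= NOT (NOT b AND NOT b) AND (NOT (NOT b AND NOT b) OR NOT d)
= NOT (NOT b AND NOT b)
= b OR b
= b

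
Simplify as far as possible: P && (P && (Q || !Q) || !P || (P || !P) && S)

P && (P && (Q || !Q) || !P || (P || !P) && S)
= P && (P || !P || (P || !P) && S)   [complement / identity]
= P && (P || !P)   [absorption]
= P   [complement / identity]

P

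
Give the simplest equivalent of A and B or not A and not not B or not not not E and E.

B

A and B or not A and not not B or not not not E and E
= A and B or not A and B or not not not E and E   [double negation]
= B or not not not E and E   [distribution]
= B or not E and E   [double negation]
= B   [complement / identity]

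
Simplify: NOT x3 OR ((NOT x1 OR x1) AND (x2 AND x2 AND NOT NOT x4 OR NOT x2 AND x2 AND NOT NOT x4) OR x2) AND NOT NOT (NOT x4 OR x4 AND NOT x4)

NOT x3 OR x2 AND NOT x4

NOT x3 OR ((NOT x1 OR x1) AND (x2 AND x2 AND NOT NOT x4 OR NOT x2 AND x2 AND NOT NOT x4) OR x2) AND NOT NOT (NOT x4 OR x4 AND NOT x4)
= NOT x3 OR ((NOT x1 OR x1) AND (x2 AND x2 AND NOT NOT x4 OR NOT x2 AND x2 AND NOT NOT x4) OR x2) AND NOT NOT NOT x4   — complement / identity
= NOT x3 OR ((NOT x1 OR x1) AND x2 AND NOT NOT x4 OR x2) AND NOT NOT NOT x4   — distribution
= NOT x3 OR (x2 AND NOT NOT x4 OR x2) AND NOT NOT NOT x4   — complement / identity
= NOT x3 OR (x2 AND NOT NOT x4 OR x2) AND NOT x4   — double negation
= NOT x3 OR (x2 AND x4 OR x2) AND NOT x4   — double negation
= NOT x3 OR x2 AND NOT x4   — absorption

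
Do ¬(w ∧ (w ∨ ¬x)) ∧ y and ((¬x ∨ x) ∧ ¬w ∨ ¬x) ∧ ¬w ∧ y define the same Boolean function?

Yes

E1: ¬(w ∧ (w ∨ ¬x)) ∧ y
    = ¬w ∧ y   [absorption]
E2: ((¬x ∨ x) ∧ ¬w ∨ ¬x) ∧ ¬w ∧ y
    = (¬w ∨ ¬x) ∧ ¬w ∧ y   [complement / identity]
    = ¬w ∧ y   [absorption]
Both reduce to ¬w ∧ y, so they are equivalent.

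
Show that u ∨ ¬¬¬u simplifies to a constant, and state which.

True

u ∨ ¬¬¬u
= u ∨ ¬u   — double negation
= True   — complement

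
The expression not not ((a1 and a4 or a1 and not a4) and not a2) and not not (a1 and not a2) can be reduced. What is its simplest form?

not not ((a1 and a4 or a1 and not a4) and not a2) and not not (a1 and not a2)
= not not (a1 and not a2) and not not (a1 and not a2)   (distribution)
= not not (a1 and not a2)   (idempotence)
= a1 and not a2   (double negation)

a1 and not a2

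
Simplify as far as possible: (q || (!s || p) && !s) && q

(q || (!s || p) && !s) && q
= (q || !s) && q   (absorption)
= q   (absorption)

q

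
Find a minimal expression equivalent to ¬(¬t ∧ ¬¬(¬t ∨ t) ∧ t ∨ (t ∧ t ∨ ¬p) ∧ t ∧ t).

¬t

¬(¬t ∧ ¬¬(¬t ∨ t) ∧ t ∨ (t ∧ t ∨ ¬p) ∧ t ∧ t)
= ¬(¬t ∧ (¬t ∨ t) ∧ t ∨ (t ∧ t ∨ ¬p) ∧ t ∧ t)
= ¬(¬t ∧ (¬t ∨ t) ∧ t ∨ t ∧ t)
= ¬(¬t ∧ t ∨ t ∧ t)
= ¬t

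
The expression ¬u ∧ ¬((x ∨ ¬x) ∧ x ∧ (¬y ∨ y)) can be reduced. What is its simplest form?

¬u ∧ ¬x

¬u ∧ ¬((x ∨ ¬x) ∧ x ∧ (¬y ∨ y))
= ¬u ∧ ¬(x ∧ (¬y ∨ y))   [complement / identity]
= ¬u ∧ ¬x   [complement / identity]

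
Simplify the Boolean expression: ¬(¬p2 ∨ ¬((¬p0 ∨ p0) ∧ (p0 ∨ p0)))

p2 ∧ p0

¬(¬p2 ∨ ¬((¬p0 ∨ p0) ∧ (p0 ∨ p0)))
= p2 ∧ (¬p0 ∨ p0) ∧ (p0 ∨ p0)   (De Morgan)
= p2 ∧ (¬p0 ∧ p0 ∨ p0)   (distribution)
= p2 ∧ p0   (complement / identity)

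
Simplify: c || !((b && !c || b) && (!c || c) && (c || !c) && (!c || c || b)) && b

c

c || !((b && !c || b) && (!c || c) && (c || !c) && (!c || c || b)) && b
= c || !((b && !c || b) && (!c || c) && (!c || c || b)) && b   [complement / identity]
= c || !((b && !c || b) && (!c || c)) && b   [absorption]
= c || !(b && (!c || c)) && b   [absorption]
= c || !b && b   [complement / identity]
= c   [complement / identity]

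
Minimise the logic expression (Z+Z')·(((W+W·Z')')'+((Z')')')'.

(Z+Z')·(((W+W·Z')')'+((Z')')')'
= (Z+Z')·((W')'+((Z')')')'   — absorption
= ((W')'+((Z')')')'   — complement / identity
= W'·(Z')'   — De Morgan
= W'·Z   — double negation

W'·Z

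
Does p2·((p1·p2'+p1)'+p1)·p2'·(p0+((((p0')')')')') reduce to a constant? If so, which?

yes, False

p2·((p1·p2'+p1)'+p1)·p2'·(p0+((((p0')')')')')
= p2·(p1'+p1)·p2'·(p0+((((p0')')')')')   (absorption)
= p2·(p1'+p1)·p2'·(p0+((p0')')')   (double negation)
= p2·(p1'+p1)·p2'·(p0+p0')   (double negation)
= p2·p2'·(p0+p0')   (complement / identity)
= p2·p2'   (complement / identity)
= 0   (complement)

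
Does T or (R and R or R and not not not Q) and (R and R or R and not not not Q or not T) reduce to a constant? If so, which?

T or (R and R or R and not not not Q) and (R and R or R and not not not Q or not T)
= T or R and R or R and not not not Q
= T or R and (R or not not not Q)
= T or R and (R or not Q)
= T or R
This depends on R, T, so it is not a constant.

no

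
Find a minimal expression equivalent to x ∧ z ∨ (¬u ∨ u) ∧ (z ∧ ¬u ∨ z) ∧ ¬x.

x ∧ z ∨ (¬u ∨ u) ∧ (z ∧ ¬u ∨ z) ∧ ¬x
= x ∧ z ∨ (¬u ∨ u) ∧ z ∧ ¬x   [absorption]
= x ∧ z ∨ z ∧ ¬x   [complement / identity]
= z   [distribution]

z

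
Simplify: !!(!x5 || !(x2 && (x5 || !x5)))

!x5 || !x2

!!(!x5 || !(x2 && (x5 || !x5)))
= !!(!x5 || !x2)   (complement / identity)
= !x5 || !x2   (double negation)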